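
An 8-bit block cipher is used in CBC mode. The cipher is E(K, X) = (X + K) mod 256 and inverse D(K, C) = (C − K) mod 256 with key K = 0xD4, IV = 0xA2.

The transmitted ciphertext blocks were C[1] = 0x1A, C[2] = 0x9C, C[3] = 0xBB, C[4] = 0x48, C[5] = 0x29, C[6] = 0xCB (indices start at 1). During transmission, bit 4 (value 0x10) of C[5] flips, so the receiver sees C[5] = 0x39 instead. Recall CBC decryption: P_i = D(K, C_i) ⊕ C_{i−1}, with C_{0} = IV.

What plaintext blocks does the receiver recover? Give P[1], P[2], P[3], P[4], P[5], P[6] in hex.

P[1] = 0xE4, P[2] = 0xD2, P[3] = 0x7B, P[4] = 0xCF, P[5] = 0x2D, P[6] = 0xCE

Only C[5] changed, to 0x39. In CBC, a change in C_i garbles P_i and flips the same bit in P_{i+1}. Decrypting the received ciphertext:
P[1]: D(K, 0x1A) = 0x46; 0x46 ⊕ 0xA2 = 0xE4.
P[2]: D(K, 0x9C) = 0xC8; 0xC8 ⊕ 0x1A = 0xD2.
P[3]: D(K, 0xBB) = 0xE7; 0xE7 ⊕ 0x9C = 0x7B.
P[4]: D(K, 0x48) = 0x74; 0x74 ⊕ 0xBB = 0xCF.
P[5]: D(K, 0x39) = 0x65; 0x65 ⊕ 0x48 = 0x2D.
P[6]: D(K, 0xCB) = 0xF7; 0xF7 ⊕ 0x39 = 0xCE.
Blocks that differ from the original plaintext: P[5], P[6].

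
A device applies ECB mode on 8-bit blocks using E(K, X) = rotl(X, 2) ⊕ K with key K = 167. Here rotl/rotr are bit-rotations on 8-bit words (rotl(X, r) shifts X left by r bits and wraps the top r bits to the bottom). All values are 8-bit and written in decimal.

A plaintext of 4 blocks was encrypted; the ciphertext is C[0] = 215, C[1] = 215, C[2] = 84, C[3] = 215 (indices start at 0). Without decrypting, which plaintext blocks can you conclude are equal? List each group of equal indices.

ECB encrypts each block independently with the same key, so equal ciphertext blocks imply equal plaintext blocks.
C[0] = C[1] = C[3] = 215, so P[0] = P[1] = P[3].

P[0] = P[1] = P[3]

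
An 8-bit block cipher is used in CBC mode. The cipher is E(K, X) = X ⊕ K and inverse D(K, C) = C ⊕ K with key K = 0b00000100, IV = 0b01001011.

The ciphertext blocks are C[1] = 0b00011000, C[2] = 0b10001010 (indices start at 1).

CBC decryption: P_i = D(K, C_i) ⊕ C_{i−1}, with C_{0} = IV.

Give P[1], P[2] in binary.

P[1] = 0b01010111, P[2] = 0b10010110

P[1]: D(K, 0b00011000) = 0b00011100; 0b00011100 ⊕ 0b01001011 = 0b01010111.
P[2]: D(K, 0b10001010) = 0b10001110; 0b10001110 ⊕ 0b00011000 = 0b10010110.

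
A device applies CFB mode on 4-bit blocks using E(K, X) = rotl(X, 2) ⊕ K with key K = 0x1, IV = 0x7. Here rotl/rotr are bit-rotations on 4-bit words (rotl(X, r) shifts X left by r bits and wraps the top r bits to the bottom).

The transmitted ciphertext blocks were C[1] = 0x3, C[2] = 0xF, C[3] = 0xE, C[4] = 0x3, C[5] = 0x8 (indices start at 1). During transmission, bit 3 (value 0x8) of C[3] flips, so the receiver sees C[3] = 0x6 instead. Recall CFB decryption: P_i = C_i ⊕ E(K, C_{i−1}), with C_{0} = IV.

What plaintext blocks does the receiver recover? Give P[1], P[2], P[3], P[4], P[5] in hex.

P[1] = 0xF, P[2] = 0x2, P[3] = 0x8, P[4] = 0xB, P[5] = 0x5

Only C[3] changed, to 0x6. In CFB, a change in C_i flips the same bit in P_i and garbles P_{i+1}. Decrypting the received ciphertext:
P[1]: E(K, 0x7) = 0xC; 0x3 ⊕ 0xC = 0xF.
P[2]: E(K, 0x3) = 0xD; 0xF ⊕ 0xD = 0x2.
P[3]: E(K, 0xF) = 0xE; 0x6 ⊕ 0xE = 0x8.
P[4]: E(K, 0x6) = 0x8; 0x3 ⊕ 0x8 = 0xB.
P[5]: E(K, 0x3) = 0xD; 0x8 ⊕ 0xD = 0x5.
Blocks that differ from the original plaintext: P[3], P[4].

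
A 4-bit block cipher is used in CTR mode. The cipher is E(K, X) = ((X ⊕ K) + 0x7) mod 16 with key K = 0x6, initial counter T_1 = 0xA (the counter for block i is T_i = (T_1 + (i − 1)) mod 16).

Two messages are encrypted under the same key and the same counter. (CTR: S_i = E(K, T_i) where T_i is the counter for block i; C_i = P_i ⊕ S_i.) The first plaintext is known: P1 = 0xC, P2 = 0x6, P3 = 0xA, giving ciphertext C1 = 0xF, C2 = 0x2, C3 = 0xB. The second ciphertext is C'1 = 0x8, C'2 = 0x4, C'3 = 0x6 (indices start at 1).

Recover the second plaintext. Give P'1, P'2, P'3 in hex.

P'1 = 0xB, P'2 = 0x0, P'3 = 0x7

In CTR with a reused counter, both messages share the same keystream S_i, so C_i ⊕ C'_i = P_i ⊕ P'_i and thus P'_i = P_i ⊕ C_i ⊕ C'_i.
P'1: 0xC ⊕ 0xF ⊕ 0x8 = 0xB.
P'2: 0x6 ⊕ 0x2 ⊕ 0x4 = 0x0.
P'3: 0xA ⊕ 0xB ⊕ 0x6 = 0x7.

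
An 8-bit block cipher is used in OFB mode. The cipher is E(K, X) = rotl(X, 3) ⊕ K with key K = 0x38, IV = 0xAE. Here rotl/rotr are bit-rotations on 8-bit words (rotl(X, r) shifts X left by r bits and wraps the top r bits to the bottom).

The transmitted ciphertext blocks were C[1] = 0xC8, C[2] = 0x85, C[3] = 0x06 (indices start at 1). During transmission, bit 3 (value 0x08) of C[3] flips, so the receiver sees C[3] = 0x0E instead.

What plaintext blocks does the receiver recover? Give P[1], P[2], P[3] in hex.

P[1] = 0x85, P[2] = 0xD7, P[3] = 0xA4

OFB decryption: S_i = E(K, S_{i−1}) with S_{0} = IV; P_i = C_i ⊕ S_i.
Only C[3] changed, to 0x0E. In OFB, a change in C_i flips the same bit in P_i only; the keystream is unaffected. Decrypting the received ciphertext:
P[1]: S = E(K, 0xAE) = 0x4D; 0xC8 ⊕ 0x4D = 0x85.
P[2]: S = E(K, 0x4D) = 0x52; 0x85 ⊕ 0x52 = 0xD7.
P[3]: S = E(K, 0x52) = 0xAA; 0x0E ⊕ 0xAA = 0xA4.
Blocks that differ from the original plaintext: P[3].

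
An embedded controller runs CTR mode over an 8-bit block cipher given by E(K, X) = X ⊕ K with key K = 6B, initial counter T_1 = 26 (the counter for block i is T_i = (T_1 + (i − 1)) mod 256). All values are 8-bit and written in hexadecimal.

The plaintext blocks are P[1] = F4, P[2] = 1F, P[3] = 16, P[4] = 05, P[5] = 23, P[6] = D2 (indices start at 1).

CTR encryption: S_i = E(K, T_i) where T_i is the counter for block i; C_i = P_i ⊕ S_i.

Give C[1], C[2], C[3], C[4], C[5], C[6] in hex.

C[1]: T = 26, S = E(K, T) = 4D; F4 ⊕ 4D = B9.
C[2]: T = 27, S = E(K, T) = 4C; 1F ⊕ 4C = 53.
C[3]: T = 28, S = E(K, T) = 43; 16 ⊕ 43 = 55.
C[4]: T = 29, S = E(K, T) = 42; 05 ⊕ 42 = 47.
C[5]: T = 2A, S = E(K, T) = 41; 23 ⊕ 41 = 62.
C[6]: T = 2B, S = E(K, T) = 40; D2 ⊕ 40 = 92.

C[1] = B9, C[2] = 53, C[3] = 55, C[4] = 47, C[5] = 62, C[6] = 92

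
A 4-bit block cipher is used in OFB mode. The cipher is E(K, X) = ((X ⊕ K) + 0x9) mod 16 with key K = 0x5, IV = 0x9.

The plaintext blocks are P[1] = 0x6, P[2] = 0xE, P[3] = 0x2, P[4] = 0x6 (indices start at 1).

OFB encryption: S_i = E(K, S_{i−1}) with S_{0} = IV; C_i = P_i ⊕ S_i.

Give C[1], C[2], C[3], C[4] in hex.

C[1]: S = E(K, 0x9) = 0x5; 0x6 ⊕ 0x5 = 0x3.
C[2]: S = E(K, 0x5) = 0x9; 0xE ⊕ 0x9 = 0x7.
C[3]: S = E(K, 0x9) = 0x5; 0x2 ⊕ 0x5 = 0x7.
C[4]: S = E(K, 0x5) = 0x9; 0x6 ⊕ 0x9 = 0xF.

C[1] = 0x3, C[2] = 0x7, C[3] = 0x7, C[4] = 0xF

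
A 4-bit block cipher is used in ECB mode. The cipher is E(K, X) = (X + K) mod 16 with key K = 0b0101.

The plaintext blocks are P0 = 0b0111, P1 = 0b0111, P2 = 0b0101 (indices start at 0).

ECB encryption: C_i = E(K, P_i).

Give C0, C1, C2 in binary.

C0: E(K, 0b0111) = 0b1100.
C1: E(K, 0b0111) = 0b1100.
C2: E(K, 0b0101) = 0b1010.

C0 = 0b1100, C1 = 0b1100, C2 = 0b1010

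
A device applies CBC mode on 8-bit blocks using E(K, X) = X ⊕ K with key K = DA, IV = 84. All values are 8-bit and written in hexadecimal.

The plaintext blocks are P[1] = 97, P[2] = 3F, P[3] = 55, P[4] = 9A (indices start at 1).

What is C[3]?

C[3] = A3

CBC encryption: C_i = E(K, P_i ⊕ C_{i−1}), with C_{0} = IV.
C[1]: P[1] ⊕ 84 = 13; E(K, 13) = C9.
C[2]: P[2] ⊕ C9 = F6; E(K, F6) = 2C.
C[3]: P[3] ⊕ 2C = 79; E(K, 79) = A3.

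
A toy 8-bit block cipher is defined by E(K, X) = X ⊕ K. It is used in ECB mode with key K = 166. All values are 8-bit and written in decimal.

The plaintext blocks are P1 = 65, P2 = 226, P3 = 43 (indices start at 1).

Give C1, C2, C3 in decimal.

C1 = 231, C2 = 68, C3 = 141

ECB encryption: C_i = E(K, P_i).
C1: E(K, 65) = 231.
C2: E(K, 226) = 68.
C3: E(K, 43) = 141.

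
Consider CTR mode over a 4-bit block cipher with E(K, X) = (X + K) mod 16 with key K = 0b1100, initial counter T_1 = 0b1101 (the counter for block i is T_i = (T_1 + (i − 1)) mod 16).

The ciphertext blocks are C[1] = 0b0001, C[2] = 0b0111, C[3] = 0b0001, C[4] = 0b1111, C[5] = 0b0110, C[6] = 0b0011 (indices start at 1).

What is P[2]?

P[2] = 0b1101

CTR decryption: S_i = E(K, T_i) where T_i is the counter for block i; P_i = C_i ⊕ S_i.
P[2]: T = 0b1110, S = E(K, T) = 0b1010; 0b0111 ⊕ 0b1010 = 0b1101.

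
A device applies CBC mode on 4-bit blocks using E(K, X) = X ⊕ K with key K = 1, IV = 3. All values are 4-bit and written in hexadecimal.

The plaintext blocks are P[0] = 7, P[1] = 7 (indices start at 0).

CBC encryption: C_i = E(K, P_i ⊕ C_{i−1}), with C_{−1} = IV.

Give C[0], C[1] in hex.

C[0]: P[0] ⊕ 3 = 4; E(K, 4) = 5.
C[1]: P[1] ⊕ 5 = 2; E(K, 2) = 3.

C[0] = 5, C[1] = 3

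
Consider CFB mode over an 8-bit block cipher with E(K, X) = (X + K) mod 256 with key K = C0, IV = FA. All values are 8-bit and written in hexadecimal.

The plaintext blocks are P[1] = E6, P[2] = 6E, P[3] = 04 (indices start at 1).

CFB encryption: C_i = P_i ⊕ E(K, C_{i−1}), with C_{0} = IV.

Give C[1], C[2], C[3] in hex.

C[1]: E(K, FA) = BA; E6 ⊕ BA = 5C.
C[2]: E(K, 5C) = 1C; 6E ⊕ 1C = 72.
C[3]: E(K, 72) = 32; 04 ⊕ 32 = 36.

C[1] = 5C, C[2] = 72, C[3] = 36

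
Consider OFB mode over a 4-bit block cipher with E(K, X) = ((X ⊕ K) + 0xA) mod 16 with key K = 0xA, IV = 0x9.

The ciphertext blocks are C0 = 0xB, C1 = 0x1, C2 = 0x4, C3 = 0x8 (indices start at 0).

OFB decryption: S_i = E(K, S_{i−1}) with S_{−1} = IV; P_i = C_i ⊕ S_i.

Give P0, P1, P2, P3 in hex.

P0 = 0x6, P1 = 0x0, P2 = 0x1, P3 = 0x1

P0: S = E(K, 0x9) = 0xD; 0xB ⊕ 0xD = 0x6.
P1: S = E(K, 0xD) = 0x1; 0x1 ⊕ 0x1 = 0x0.
P2: S = E(K, 0x1) = 0x5; 0x4 ⊕ 0x5 = 0x1.
P3: S = E(K, 0x5) = 0x9; 0x8 ⊕ 0x9 = 0x1.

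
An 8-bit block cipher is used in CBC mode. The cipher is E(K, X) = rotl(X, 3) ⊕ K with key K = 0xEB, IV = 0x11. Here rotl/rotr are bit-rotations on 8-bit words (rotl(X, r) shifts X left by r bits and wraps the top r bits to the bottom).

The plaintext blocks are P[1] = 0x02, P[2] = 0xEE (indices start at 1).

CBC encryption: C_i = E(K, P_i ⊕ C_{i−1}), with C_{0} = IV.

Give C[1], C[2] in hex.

C[1]: P[1] ⊕ 0x11 = 0x13; E(K, 0x13) = 0x73.
C[2]: P[2] ⊕ 0x73 = 0x9D; E(K, 0x9D) = 0x07.

C[1] = 0x73, C[2] = 0x07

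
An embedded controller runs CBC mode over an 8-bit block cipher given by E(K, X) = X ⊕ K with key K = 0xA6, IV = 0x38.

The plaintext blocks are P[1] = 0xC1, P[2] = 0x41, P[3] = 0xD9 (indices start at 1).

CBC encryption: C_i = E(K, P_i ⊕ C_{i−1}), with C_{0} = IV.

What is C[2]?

C[2] = 0xB8

C[1]: P[1] ⊕ 0x38 = 0xF9; E(K, 0xF9) = 0x5F.
C[2]: P[2] ⊕ 0x5F = 0x1E; E(K, 0x1E) = 0xB8.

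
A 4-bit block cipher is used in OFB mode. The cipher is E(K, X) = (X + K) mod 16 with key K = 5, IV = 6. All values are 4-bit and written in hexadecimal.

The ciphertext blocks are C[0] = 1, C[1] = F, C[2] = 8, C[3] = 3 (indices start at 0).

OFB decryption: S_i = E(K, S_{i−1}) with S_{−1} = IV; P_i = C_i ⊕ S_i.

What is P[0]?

P[0]: S = E(K, 6) = B; 1 ⊕ B = A.

P[0] = A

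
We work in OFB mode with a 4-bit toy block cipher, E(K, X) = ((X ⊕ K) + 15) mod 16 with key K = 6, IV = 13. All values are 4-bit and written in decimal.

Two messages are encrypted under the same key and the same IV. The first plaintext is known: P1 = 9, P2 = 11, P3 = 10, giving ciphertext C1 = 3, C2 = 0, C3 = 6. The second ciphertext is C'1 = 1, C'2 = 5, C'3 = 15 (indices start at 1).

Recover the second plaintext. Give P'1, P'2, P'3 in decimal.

P'1 = 11, P'2 = 14, P'3 = 3

In OFB with a reused IV, both messages share the same keystream S_i, so C_i ⊕ C'_i = P_i ⊕ P'_i and thus P'_i = P_i ⊕ C_i ⊕ C'_i.
P'1: 9 ⊕ 3 ⊕ 1 = 11.
P'2: 11 ⊕ 0 ⊕ 5 = 14.
P'3: 10 ⊕ 6 ⊕ 15 = 3.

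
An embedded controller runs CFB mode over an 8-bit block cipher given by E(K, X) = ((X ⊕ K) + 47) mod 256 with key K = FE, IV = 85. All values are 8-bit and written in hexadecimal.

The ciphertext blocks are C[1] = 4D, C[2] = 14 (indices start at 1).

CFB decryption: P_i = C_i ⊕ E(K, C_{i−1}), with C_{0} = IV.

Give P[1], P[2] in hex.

P[1]: E(K, 85) = C2; 4D ⊕ C2 = 8F.
P[2]: E(K, 4D) = FA; 14 ⊕ FA = EE.

P[1] = 8F, P[2] = EE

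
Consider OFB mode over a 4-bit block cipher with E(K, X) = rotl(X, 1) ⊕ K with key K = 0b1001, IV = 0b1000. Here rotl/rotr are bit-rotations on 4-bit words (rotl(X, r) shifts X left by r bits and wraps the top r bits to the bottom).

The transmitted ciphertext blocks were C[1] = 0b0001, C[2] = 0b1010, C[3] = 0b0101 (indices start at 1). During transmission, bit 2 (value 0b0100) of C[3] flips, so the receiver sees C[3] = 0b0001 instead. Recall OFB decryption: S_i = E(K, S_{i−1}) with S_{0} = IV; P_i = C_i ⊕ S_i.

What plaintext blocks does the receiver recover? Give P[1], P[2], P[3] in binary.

P[1] = 0b1001, P[2] = 0b0010, P[3] = 0b1001

Only C[3] changed, to 0b0001. In OFB, a change in C_i flips the same bit in P_i only; the keystream is unaffected. Decrypting the received ciphertext:
P[1]: S = E(K, 0b1000) = 0b1000; 0b0001 ⊕ 0b1000 = 0b1001.
P[2]: S = E(K, 0b1000) = 0b1000; 0b1010 ⊕ 0b1000 = 0b0010.
P[3]: S = E(K, 0b1000) = 0b1000; 0b0001 ⊕ 0b1000 = 0b1001.
Blocks that differ from the original plaintext: P[3].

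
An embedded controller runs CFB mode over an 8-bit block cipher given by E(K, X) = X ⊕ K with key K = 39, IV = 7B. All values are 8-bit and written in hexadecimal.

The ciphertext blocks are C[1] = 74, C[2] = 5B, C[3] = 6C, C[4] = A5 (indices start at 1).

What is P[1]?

P[1] = 36

CFB decryption: P_i = C_i ⊕ E(K, C_{i−1}), with C_{0} = IV.
P[1]: E(K, 7B) = 42; 74 ⊕ 42 = 36.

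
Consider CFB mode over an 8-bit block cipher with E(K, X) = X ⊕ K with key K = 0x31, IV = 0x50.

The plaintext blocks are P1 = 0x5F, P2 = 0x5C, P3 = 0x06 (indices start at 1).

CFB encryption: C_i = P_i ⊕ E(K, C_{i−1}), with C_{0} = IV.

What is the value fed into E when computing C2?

0x3E

C1: E(K, 0x50) = 0x61; 0x5F ⊕ 0x61 = 0x3E.
C2: E(K, 0x3E) = 0x0F; 0x5C ⊕ 0x0F = 0x53.
So the input to E for block 2 is 0x3E.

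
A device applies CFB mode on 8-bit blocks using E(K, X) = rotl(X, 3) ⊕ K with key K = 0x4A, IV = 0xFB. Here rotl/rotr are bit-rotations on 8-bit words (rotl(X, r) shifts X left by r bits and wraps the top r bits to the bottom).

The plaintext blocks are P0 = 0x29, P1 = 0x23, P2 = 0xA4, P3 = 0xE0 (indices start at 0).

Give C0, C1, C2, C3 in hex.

C0 = 0xBC, C1 = 0x8C, C2 = 0x8A, C3 = 0xFE

CFB encryption: C_i = P_i ⊕ E(K, C_{i−1}), with C_{−1} = IV.
C0: E(K, 0xFB) = 0x95; 0x29 ⊕ 0x95 = 0xBC.
C1: E(K, 0xBC) = 0xAF; 0x23 ⊕ 0xAF = 0x8C.
C2: E(K, 0x8C) = 0x2E; 0xA4 ⊕ 0x2E = 0x8A.
C3: E(K, 0x8A) = 0x1E; 0xE0 ⊕ 0x1E = 0xFE.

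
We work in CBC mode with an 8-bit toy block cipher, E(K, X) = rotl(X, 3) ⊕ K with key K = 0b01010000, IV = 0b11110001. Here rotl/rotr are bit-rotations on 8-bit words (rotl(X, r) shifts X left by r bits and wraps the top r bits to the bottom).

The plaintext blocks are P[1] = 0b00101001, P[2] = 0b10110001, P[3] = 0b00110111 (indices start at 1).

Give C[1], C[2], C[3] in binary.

CBC encryption: C_i = E(K, P_i ⊕ C_{i−1}), with C_{0} = IV.
C[1]: P[1] ⊕ 0b11110001 = 0b11011000; E(K, 0b11011000) = 0b10010110.
C[2]: P[2] ⊕ 0b10010110 = 0b00100111; E(K, 0b00100111) = 0b01101001.
C[3]: P[3] ⊕ 0b01101001 = 0b01011110; E(K, 0b01011110) = 0b10100010.

C[1] = 0b10010110, C[2] = 0b01101001, C[3] = 0b10100010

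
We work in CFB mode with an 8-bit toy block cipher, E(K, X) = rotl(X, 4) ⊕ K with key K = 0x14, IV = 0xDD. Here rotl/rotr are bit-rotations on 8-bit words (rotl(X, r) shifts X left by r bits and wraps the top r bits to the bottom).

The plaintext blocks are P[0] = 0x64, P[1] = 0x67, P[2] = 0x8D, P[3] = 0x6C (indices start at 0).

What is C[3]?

CFB encryption: C_i = P_i ⊕ E(K, C_{i−1}), with C_{−1} = IV.
C[0]: E(K, 0xDD) = 0xC9; 0x64 ⊕ 0xC9 = 0xAD.
C[1]: E(K, 0xAD) = 0xCE; 0x67 ⊕ 0xCE = 0xA9.
C[2]: E(K, 0xA9) = 0x8E; 0x8D ⊕ 0x8E = 0x03.
C[3]: E(K, 0x03) = 0x24; 0x6C ⊕ 0x24 = 0x48.

C[3] = 0x48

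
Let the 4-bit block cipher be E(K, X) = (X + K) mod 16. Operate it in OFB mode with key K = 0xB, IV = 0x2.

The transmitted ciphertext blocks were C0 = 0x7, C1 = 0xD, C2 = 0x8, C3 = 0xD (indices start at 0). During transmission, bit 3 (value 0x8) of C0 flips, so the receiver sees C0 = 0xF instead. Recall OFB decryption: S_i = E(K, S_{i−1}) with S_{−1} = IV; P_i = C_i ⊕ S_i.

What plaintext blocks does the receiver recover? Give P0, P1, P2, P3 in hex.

P0 = 0x2, P1 = 0x5, P2 = 0xB, P3 = 0x3

Only C0 changed, to 0xF. In OFB, a change in C_i flips the same bit in P_i only; the keystream is unaffected. Decrypting the received ciphertext:
P0: S = E(K, 0x2) = 0xD; 0xF ⊕ 0xD = 0x2.
P1: S = E(K, 0xD) = 0x8; 0xD ⊕ 0x8 = 0x5.
P2: S = E(K, 0x8) = 0x3; 0x8 ⊕ 0x3 = 0xB.
P3: S = E(K, 0x3) = 0xE; 0xD ⊕ 0xE = 0x3.
Blocks that differ from the original plaintext: P0.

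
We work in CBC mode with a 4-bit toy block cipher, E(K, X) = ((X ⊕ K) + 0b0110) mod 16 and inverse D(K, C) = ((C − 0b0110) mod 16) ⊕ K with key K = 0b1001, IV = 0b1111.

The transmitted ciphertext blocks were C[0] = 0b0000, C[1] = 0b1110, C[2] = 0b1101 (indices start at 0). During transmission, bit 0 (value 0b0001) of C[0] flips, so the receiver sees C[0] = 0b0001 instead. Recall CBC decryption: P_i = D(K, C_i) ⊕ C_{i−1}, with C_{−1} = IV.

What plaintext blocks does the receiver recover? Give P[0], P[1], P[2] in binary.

Only C[0] changed, to 0b0001. In CBC, a change in C_i garbles P_i and flips the same bit in P_{i+1}. Decrypting the received ciphertext:
P[0]: D(K, 0b0001) = 0b0010; 0b0010 ⊕ 0b1111 = 0b1101.
P[1]: D(K, 0b1110) = 0b0001; 0b0001 ⊕ 0b0001 = 0b0000.
P[2]: D(K, 0b1101) = 0b1110; 0b1110 ⊕ 0b1110 = 0b0000.
Blocks that differ from the original plaintext: P[0], P[1].

P[0] = 0b1101, P[1] = 0b0000, P[2] = 0b0000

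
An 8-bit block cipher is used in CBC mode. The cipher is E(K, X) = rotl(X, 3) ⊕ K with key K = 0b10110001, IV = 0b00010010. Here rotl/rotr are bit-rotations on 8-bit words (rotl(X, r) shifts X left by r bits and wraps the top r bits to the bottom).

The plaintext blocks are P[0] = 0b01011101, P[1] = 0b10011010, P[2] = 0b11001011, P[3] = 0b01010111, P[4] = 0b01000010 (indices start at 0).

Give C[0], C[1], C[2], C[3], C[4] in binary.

CBC encryption: C_i = E(K, P_i ⊕ C_{i−1}), with C_{−1} = IV.
C[0]: P[0] ⊕ 0b00010010 = 0b01001111; E(K, 0b01001111) = 0b11001011.
C[1]: P[1] ⊕ 0b11001011 = 0b01010001; E(K, 0b01010001) = 0b00111011.
C[2]: P[2] ⊕ 0b00111011 = 0b11110000; E(K, 0b11110000) = 0b00110110.
C[3]: P[3] ⊕ 0b00110110 = 0b01100001; E(K, 0b01100001) = 0b10111010.
C[4]: P[4] ⊕ 0b10111010 = 0b11111000; E(K, 0b11111000) = 0b01110110.

C[0] = 0b11001011, C[1] = 0b00111011, C[2] = 0b00110110, C[3] = 0b10111010, C[4] = 0b01110110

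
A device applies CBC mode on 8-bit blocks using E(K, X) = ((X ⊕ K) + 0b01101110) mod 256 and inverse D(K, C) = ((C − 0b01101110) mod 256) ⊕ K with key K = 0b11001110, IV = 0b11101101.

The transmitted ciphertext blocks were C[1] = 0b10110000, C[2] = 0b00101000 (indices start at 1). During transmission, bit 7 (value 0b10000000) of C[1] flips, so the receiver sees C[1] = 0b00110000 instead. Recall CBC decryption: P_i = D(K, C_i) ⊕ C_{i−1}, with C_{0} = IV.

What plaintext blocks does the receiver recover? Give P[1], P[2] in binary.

P[1] = 0b11100001, P[2] = 0b01000100

Only C[1] changed, to 0b00110000. In CBC, a change in C_i garbles P_i and flips the same bit in P_{i+1}. Decrypting the received ciphertext:
P[1]: D(K, 0b00110000) = 0b00001100; 0b00001100 ⊕ 0b11101101 = 0b11100001.
P[2]: D(K, 0b00101000) = 0b01110100; 0b01110100 ⊕ 0b00110000 = 0b01000100.
Blocks that differ from the original plaintext: P[1], P[2].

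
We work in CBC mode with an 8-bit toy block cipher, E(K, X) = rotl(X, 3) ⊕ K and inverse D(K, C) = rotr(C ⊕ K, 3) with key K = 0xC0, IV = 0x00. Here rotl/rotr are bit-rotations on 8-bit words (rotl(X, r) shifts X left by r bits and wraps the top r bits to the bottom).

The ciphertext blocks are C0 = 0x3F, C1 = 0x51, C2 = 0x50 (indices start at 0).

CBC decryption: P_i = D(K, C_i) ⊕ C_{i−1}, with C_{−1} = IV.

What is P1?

P1: D(K, 0x51) = 0x32; 0x32 ⊕ 0x3F = 0x0D.

P1 = 0x0D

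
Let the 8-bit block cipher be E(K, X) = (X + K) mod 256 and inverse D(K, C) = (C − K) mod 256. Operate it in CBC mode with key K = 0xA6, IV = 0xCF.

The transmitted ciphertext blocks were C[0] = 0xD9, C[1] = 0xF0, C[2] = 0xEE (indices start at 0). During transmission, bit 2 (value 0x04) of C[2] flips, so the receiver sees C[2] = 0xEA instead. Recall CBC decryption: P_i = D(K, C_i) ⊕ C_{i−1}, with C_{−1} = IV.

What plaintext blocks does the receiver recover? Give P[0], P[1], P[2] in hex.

Only C[2] changed, to 0xEA. In CBC, a change in C_i garbles P_i and flips the same bit in P_{i+1}. Decrypting the received ciphertext:
P[0]: D(K, 0xD9) = 0x33; 0x33 ⊕ 0xCF = 0xFC.
P[1]: D(K, 0xF0) = 0x4A; 0x4A ⊕ 0xD9 = 0x93.
P[2]: D(K, 0xEA) = 0x44; 0x44 ⊕ 0xF0 = 0xB4.
Blocks that differ from the original plaintext: P[2].

P[0] = 0xFC, P[1] = 0x93, P[2] = 0xB4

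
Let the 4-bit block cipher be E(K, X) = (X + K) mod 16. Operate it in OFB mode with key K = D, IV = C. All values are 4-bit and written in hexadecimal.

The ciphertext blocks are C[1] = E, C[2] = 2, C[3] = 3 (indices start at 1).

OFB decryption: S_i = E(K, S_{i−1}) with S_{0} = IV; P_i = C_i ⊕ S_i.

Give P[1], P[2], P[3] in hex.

P[1]: S = E(K, C) = 9; E ⊕ 9 = 7.
P[2]: S = E(K, 9) = 6; 2 ⊕ 6 = 4.
P[3]: S = E(K, 6) = 3; 3 ⊕ 3 = 0.

P[1] = 7, P[2] = 4, P[3] = 0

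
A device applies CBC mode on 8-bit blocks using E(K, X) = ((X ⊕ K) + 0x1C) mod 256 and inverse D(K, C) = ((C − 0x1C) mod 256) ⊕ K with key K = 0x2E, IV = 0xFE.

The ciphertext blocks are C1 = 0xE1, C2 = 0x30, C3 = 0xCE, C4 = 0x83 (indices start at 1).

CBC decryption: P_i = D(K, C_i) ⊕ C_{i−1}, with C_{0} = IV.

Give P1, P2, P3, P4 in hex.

P1: D(K, 0xE1) = 0xEB; 0xEB ⊕ 0xFE = 0x15.
P2: D(K, 0x30) = 0x3A; 0x3A ⊕ 0xE1 = 0xDB.
P3: D(K, 0xCE) = 0x9C; 0x9C ⊕ 0x30 = 0xAC.
P4: D(K, 0x83) = 0x49; 0x49 ⊕ 0xCE = 0x87.

P1 = 0x15, P2 = 0xDB, P3 = 0xAC, P4 = 0x87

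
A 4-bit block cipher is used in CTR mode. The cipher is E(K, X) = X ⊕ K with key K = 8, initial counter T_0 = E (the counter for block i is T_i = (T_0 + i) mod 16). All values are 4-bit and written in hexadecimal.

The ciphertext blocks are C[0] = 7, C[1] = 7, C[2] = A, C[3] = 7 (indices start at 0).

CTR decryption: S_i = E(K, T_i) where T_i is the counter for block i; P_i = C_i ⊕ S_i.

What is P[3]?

P[3] = E

P[3]: T = 1, S = E(K, T) = 9; 7 ⊕ 9 = E.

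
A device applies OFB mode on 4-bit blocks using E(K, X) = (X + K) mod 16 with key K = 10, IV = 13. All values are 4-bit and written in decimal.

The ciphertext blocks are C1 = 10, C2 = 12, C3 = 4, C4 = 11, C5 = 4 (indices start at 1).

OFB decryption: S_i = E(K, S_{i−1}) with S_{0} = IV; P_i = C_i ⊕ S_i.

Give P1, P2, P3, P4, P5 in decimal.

P1: S = E(K, 13) = 7; 10 ⊕ 7 = 13.
P2: S = E(K, 7) = 1; 12 ⊕ 1 = 13.
P3: S = E(K, 1) = 11; 4 ⊕ 11 = 15.
P4: S = E(K, 11) = 5; 11 ⊕ 5 = 14.
P5: S = E(K, 5) = 15; 4 ⊕ 15 = 11.

P1 = 13, P2 = 13, P3 = 15, P4 = 14, P5 = 11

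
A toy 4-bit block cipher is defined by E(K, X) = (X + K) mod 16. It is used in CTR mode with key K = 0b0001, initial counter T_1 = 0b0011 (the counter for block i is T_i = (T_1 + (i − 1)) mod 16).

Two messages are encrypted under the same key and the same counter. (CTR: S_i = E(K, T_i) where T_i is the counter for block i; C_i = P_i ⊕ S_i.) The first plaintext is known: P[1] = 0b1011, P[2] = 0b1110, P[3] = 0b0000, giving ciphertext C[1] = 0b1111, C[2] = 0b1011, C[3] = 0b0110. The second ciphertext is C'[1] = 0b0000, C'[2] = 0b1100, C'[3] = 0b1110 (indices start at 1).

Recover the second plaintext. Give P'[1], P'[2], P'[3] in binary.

In CTR with a reused counter, both messages share the same keystream S_i, so C_i ⊕ C'_i = P_i ⊕ P'_i and thus P'_i = P_i ⊕ C_i ⊕ C'_i.
P'[1]: 0b1011 ⊕ 0b1111 ⊕ 0b0000 = 0b0100.
P'[2]: 0b1110 ⊕ 0b1011 ⊕ 0b1100 = 0b1001.
P'[3]: 0b0000 ⊕ 0b0110 ⊕ 0b1110 = 0b1000.

P'[1] = 0b0100, P'[2] = 0b1001, P'[3] = 0b1000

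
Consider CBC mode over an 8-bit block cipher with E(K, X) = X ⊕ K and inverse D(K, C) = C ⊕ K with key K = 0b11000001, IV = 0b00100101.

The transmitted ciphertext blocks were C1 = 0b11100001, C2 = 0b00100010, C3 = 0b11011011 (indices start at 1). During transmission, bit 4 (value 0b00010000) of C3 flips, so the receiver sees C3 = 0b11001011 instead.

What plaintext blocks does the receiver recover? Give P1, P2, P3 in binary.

P1 = 0b00000101, P2 = 0b00000010, P3 = 0b00101000

CBC decryption: P_i = D(K, C_i) ⊕ C_{i−1}, with C_{0} = IV.
Only C3 changed, to 0b11001011. In CBC, a change in C_i garbles P_i and flips the same bit in P_{i+1}. Decrypting the received ciphertext:
P1: D(K, 0b11100001) = 0b00100000; 0b00100000 ⊕ 0b00100101 = 0b00000101.
P2: D(K, 0b00100010) = 0b11100011; 0b11100011 ⊕ 0b11100001 = 0b00000010.
P3: D(K, 0b11001011) = 0b00001010; 0b00001010 ⊕ 0b00100010 = 0b00101000.
Blocks that differ from the original plaintext: P3.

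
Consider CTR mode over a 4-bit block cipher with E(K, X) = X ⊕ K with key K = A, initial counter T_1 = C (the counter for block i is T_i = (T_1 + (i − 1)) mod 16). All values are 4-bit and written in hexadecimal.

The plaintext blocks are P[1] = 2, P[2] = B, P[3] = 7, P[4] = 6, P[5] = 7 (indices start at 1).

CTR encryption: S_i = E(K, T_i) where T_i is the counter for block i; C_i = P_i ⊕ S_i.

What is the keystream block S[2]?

7

C[1]: T = C, S = E(K, T) = 6; 2 ⊕ 6 = 4.
C[2]: T = D, S = E(K, T) = 7; B ⊕ 7 = C.
So S[2] = 7.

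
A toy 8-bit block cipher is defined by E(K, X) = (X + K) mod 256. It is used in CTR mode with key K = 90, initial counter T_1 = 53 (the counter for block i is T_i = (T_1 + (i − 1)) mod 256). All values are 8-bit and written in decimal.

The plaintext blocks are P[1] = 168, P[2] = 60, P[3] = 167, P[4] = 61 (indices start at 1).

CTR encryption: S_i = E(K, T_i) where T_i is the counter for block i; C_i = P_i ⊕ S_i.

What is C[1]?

C[1]: T = 53, S = E(K, T) = 143; 168 ⊕ 143 = 39.

C[1] = 39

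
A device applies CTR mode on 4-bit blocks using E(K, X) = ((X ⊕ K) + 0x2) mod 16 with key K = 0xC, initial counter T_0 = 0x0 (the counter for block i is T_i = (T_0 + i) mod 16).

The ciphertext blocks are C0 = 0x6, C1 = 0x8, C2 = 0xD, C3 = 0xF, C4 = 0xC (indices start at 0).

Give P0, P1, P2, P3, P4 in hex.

CTR decryption: S_i = E(K, T_i) where T_i is the counter for block i; P_i = C_i ⊕ S_i.
P0: T = 0x0, S = E(K, T) = 0xE; 0x6 ⊕ 0xE = 0x8.
P1: T = 0x1, S = E(K, T) = 0xF; 0x8 ⊕ 0xF = 0x7.
P2: T = 0x2, S = E(K, T) = 0x0; 0xD ⊕ 0x0 = 0xD.
P3: T = 0x3, S = E(K, T) = 0x1; 0xF ⊕ 0x1 = 0xE.
P4: T = 0x4, S = E(K, T) = 0xA; 0xC ⊕ 0xA = 0x6.

P0 = 0x8, P1 = 0x7, P2 = 0xD, P3 = 0xE, P4 = 0x6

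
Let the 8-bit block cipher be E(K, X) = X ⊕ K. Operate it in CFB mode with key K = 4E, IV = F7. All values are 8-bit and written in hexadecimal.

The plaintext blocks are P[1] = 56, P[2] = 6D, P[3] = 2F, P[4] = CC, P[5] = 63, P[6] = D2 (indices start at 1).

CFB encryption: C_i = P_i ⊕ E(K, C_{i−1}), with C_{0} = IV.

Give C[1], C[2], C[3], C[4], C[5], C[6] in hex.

C[1] = EF, C[2] = CC, C[3] = AD, C[4] = 2F, C[5] = 02, C[6] = 9E

C[1]: E(K, F7) = B9; 56 ⊕ B9 = EF.
C[2]: E(K, EF) = A1; 6D ⊕ A1 = CC.
C[3]: E(K, CC) = 82; 2F ⊕ 82 = AD.
C[4]: E(K, AD) = E3; CC ⊕ E3 = 2F.
C[5]: E(K, 2F) = 61; 63 ⊕ 61 = 02.
C[6]: E(K, 02) = 4C; D2 ⊕ 4C = 9E.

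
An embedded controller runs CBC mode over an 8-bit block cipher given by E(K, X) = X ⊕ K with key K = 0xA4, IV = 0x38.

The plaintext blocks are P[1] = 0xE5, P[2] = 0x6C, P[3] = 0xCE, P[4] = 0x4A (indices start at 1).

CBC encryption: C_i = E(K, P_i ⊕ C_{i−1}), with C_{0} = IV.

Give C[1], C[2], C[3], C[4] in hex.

C[1] = 0x79, C[2] = 0xB1, C[3] = 0xDB, C[4] = 0x35

C[1]: P[1] ⊕ 0x38 = 0xDD; E(K, 0xDD) = 0x79.
C[2]: P[2] ⊕ 0x79 = 0x15; E(K, 0x15) = 0xB1.
C[3]: P[3] ⊕ 0xB1 = 0x7F; E(K, 0x7F) = 0xDB.
C[4]: P[4] ⊕ 0xDB = 0x91; E(K, 0x91) = 0x35.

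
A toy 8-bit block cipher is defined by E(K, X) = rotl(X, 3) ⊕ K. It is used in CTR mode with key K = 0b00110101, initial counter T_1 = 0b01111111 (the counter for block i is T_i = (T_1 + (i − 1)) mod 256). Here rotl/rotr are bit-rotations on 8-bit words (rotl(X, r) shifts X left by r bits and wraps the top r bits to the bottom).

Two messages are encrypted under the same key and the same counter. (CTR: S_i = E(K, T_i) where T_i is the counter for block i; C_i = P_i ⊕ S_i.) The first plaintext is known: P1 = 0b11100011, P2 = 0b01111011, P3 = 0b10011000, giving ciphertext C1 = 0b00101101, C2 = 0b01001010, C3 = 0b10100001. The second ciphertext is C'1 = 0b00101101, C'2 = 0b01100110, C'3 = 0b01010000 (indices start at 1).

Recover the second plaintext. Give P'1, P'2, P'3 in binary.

In CTR with a reused counter, both messages share the same keystream S_i, so C_i ⊕ C'_i = P_i ⊕ P'_i and thus P'_i = P_i ⊕ C_i ⊕ C'_i.
P'1: 0b11100011 ⊕ 0b00101101 ⊕ 0b00101101 = 0b11100011.
P'2: 0b01111011 ⊕ 0b01001010 ⊕ 0b01100110 = 0b01010111.
P'3: 0b10011000 ⊕ 0b10100001 ⊕ 0b01010000 = 0b01101001.

P'1 = 0b11100011, P'2 = 0b01010111, P'3 = 0b01101001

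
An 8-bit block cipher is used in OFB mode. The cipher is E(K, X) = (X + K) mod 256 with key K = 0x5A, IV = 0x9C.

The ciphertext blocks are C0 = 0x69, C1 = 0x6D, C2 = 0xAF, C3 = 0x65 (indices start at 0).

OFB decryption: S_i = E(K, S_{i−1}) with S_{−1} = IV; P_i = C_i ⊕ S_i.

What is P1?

P0: S = E(K, 0x9C) = 0xF6; 0x69 ⊕ 0xF6 = 0x9F.
P1: S = E(K, 0xF6) = 0x50; 0x6D ⊕ 0x50 = 0x3D.

P1 = 0x3D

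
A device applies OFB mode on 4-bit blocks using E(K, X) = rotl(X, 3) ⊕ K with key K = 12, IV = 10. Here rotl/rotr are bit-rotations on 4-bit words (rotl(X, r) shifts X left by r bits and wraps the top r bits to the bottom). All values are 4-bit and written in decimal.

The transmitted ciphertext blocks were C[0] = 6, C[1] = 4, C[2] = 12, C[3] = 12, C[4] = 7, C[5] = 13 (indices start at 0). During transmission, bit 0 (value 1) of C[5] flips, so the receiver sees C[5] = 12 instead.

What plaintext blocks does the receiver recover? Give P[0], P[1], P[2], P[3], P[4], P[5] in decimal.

OFB decryption: S_i = E(K, S_{i−1}) with S_{−1} = IV; P_i = C_i ⊕ S_i.
Only C[5] changed, to 12. In OFB, a change in C_i flips the same bit in P_i only; the keystream is unaffected. Decrypting the received ciphertext:
P[0]: S = E(K, 10) = 9; 6 ⊕ 9 = 15.
P[1]: S = E(K, 9) = 0; 4 ⊕ 0 = 4.
P[2]: S = E(K, 0) = 12; 12 ⊕ 12 = 0.
P[3]: S = E(K, 12) = 10; 12 ⊕ 10 = 6.
P[4]: S = E(K, 10) = 9; 7 ⊕ 9 = 14.
P[5]: S = E(K, 9) = 0; 12 ⊕ 0 = 12.
Blocks that differ from the original plaintext: P[5].

P[0] = 15, P[1] = 4, P[2] = 0, P[3] = 6, P[4] = 14, P[5] = 12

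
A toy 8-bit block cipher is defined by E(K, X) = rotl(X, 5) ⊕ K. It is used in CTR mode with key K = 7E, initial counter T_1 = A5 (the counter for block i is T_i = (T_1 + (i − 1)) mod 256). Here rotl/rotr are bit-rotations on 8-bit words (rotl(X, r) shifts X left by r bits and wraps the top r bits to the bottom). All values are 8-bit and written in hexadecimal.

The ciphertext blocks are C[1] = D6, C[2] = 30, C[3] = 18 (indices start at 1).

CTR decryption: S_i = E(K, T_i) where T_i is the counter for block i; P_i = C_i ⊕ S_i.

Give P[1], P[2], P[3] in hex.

P[1] = 1C, P[2] = 9A, P[3] = 92

P[1]: T = A5, S = E(K, T) = CA; D6 ⊕ CA = 1C.
P[2]: T = A6, S = E(K, T) = AA; 30 ⊕ AA = 9A.
P[3]: T = A7, S = E(K, T) = 8A; 18 ⊕ 8A = 92.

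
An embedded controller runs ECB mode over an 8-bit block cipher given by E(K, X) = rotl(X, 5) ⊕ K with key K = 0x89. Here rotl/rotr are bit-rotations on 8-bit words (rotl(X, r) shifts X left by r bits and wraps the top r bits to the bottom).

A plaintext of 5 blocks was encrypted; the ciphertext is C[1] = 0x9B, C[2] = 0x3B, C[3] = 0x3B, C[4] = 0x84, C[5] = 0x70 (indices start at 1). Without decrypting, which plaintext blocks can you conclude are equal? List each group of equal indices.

P[2] = P[3]

ECB encrypts each block independently with the same key, so equal ciphertext blocks imply equal plaintext blocks.
C[2] = C[3] = 0x3B, so P[2] = P[3].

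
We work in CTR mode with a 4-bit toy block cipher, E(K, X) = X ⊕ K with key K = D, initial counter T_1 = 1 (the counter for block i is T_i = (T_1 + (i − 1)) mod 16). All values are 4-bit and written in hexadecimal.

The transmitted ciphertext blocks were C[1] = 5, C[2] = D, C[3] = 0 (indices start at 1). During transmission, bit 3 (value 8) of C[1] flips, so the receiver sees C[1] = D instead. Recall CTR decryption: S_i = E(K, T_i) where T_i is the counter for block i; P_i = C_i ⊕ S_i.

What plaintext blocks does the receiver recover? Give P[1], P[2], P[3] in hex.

P[1] = 1, P[2] = 2, P[3] = E

Only C[1] changed, to D. In CTR, a change in C_i flips the same bit in P_i only; the keystream is unaffected. Decrypting the received ciphertext:
P[1]: T = 1, S = E(K, T) = C; D ⊕ C = 1.
P[2]: T = 2, S = E(K, T) = F; D ⊕ F = 2.
P[3]: T = 3, S = E(K, T) = E; 0 ⊕ E = E.
Blocks that differ from the original plaintext: P[1].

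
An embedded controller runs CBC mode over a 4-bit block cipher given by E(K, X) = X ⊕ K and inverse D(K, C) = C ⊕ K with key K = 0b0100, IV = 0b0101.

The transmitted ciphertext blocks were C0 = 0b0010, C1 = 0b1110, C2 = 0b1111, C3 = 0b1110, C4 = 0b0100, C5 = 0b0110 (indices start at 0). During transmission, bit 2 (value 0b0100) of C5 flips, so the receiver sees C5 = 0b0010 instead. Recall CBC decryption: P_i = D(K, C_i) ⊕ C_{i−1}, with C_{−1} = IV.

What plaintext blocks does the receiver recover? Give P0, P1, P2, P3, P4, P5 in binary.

P0 = 0b0011, P1 = 0b1000, P2 = 0b0101, P3 = 0b0101, P4 = 0b1110, P5 = 0b0010

Only C5 changed, to 0b0010. In CBC, a change in C_i garbles P_i and flips the same bit in P_{i+1}. Decrypting the received ciphertext:
P0: D(K, 0b0010) = 0b0110; 0b0110 ⊕ 0b0101 = 0b0011.
P1: D(K, 0b1110) = 0b1010; 0b1010 ⊕ 0b0010 = 0b1000.
P2: D(K, 0b1111) = 0b1011; 0b1011 ⊕ 0b1110 = 0b0101.
P3: D(K, 0b1110) = 0b1010; 0b1010 ⊕ 0b1111 = 0b0101.
P4: D(K, 0b0100) = 0b0000; 0b0000 ⊕ 0b1110 = 0b1110.
P5: D(K, 0b0010) = 0b0110; 0b0110 ⊕ 0b0100 = 0b0010.
Blocks that differ from the original plaintext: P5.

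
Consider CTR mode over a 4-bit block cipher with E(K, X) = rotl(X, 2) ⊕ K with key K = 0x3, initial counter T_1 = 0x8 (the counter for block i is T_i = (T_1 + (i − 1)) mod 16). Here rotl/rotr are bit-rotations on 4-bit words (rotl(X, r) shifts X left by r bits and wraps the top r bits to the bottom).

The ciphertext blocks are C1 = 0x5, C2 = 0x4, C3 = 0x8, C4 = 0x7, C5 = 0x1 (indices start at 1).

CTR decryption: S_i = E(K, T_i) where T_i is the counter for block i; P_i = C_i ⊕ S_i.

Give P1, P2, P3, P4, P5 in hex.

P1: T = 0x8, S = E(K, T) = 0x1; 0x5 ⊕ 0x1 = 0x4.
P2: T = 0x9, S = E(K, T) = 0x5; 0x4 ⊕ 0x5 = 0x1.
P3: T = 0xA, S = E(K, T) = 0x9; 0x8 ⊕ 0x9 = 0x1.
P4: T = 0xB, S = E(K, T) = 0xD; 0x7 ⊕ 0xD = 0xA.
P5: T = 0xC, S = E(K, T) = 0x0; 0x1 ⊕ 0x0 = 0x1.

P1 = 0x4, P2 = 0x1, P3 = 0x1, P4 = 0xA, P5 = 0x1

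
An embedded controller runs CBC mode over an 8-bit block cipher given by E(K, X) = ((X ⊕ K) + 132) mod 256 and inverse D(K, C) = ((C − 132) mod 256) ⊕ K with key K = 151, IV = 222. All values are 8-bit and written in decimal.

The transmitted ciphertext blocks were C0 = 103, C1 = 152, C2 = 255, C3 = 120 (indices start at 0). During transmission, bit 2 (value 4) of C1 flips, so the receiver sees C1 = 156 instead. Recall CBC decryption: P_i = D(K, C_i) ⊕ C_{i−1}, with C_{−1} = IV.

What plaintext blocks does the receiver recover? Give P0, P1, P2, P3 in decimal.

P0 = 170, P1 = 232, P2 = 112, P3 = 156

Only C1 changed, to 156. In CBC, a change in C_i garbles P_i and flips the same bit in P_{i+1}. Decrypting the received ciphertext:
P0: D(K, 103) = 116; 116 ⊕ 222 = 170.
P1: D(K, 156) = 143; 143 ⊕ 103 = 232.
P2: D(K, 255) = 236; 236 ⊕ 156 = 112.
P3: D(K, 120) = 99; 99 ⊕ 255 = 156.
Blocks that differ from the original plaintext: P1, P2.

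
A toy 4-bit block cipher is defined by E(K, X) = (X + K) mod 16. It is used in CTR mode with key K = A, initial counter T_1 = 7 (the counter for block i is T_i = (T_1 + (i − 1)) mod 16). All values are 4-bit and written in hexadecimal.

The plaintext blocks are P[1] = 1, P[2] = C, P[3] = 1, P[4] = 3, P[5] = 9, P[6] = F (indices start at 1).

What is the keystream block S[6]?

CTR encryption: S_i = E(K, T_i) where T_i is the counter for block i; C_i = P_i ⊕ S_i.
C[1]: T = 7, S = E(K, T) = 1; 1 ⊕ 1 = 0.
C[2]: T = 8, S = E(K, T) = 2; C ⊕ 2 = E.
C[3]: T = 9, S = E(K, T) = 3; 1 ⊕ 3 = 2.
C[4]: T = A, S = E(K, T) = 4; 3 ⊕ 4 = 7.
C[5]: T = B, S = E(K, T) = 5; 9 ⊕ 5 = C.
C[6]: T = C, S = E(K, T) = 6; F ⊕ 6 = 9.
So S[6] = 6.

6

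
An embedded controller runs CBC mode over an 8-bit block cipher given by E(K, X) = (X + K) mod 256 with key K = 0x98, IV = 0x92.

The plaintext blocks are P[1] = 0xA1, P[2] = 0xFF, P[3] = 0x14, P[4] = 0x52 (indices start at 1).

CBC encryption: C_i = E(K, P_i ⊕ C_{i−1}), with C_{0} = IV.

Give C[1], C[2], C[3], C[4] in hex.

C[1]: P[1] ⊕ 0x92 = 0x33; E(K, 0x33) = 0xCB.
C[2]: P[2] ⊕ 0xCB = 0x34; E(K, 0x34) = 0xCC.
C[3]: P[3] ⊕ 0xCC = 0xD8; E(K, 0xD8) = 0x70.
C[4]: P[4] ⊕ 0x70 = 0x22; E(K, 0x22) = 0xBA.

C[1] = 0xCB, C[2] = 0xCC, C[3] = 0x70, C[4] = 0xBA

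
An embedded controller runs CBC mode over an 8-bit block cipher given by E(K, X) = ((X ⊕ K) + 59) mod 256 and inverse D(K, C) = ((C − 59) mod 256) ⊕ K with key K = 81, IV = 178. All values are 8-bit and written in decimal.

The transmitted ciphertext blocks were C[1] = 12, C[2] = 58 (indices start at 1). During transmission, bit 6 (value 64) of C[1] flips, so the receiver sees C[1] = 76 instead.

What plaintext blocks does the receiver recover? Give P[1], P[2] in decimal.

P[1] = 242, P[2] = 226

CBC decryption: P_i = D(K, C_i) ⊕ C_{i−1}, with C_{0} = IV.
Only C[1] changed, to 76. In CBC, a change in C_i garbles P_i and flips the same bit in P_{i+1}. Decrypting the received ciphertext:
P[1]: D(K, 76) = 64; 64 ⊕ 178 = 242.
P[2]: D(K, 58) = 174; 174 ⊕ 76 = 226.
Blocks that differ from the original plaintext: P[1], P[2].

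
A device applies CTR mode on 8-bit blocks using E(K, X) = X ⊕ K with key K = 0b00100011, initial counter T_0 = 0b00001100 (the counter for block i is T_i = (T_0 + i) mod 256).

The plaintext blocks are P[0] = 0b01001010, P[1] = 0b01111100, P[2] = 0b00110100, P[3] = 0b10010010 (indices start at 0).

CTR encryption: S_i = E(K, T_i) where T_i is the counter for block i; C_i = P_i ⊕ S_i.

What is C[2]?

C[0]: T = 0b00001100, S = E(K, T) = 0b00101111; 0b01001010 ⊕ 0b00101111 = 0b01100101.
C[1]: T = 0b00001101, S = E(K, T) = 0b00101110; 0b01111100 ⊕ 0b00101110 = 0b01010010.
C[2]: T = 0b00001110, S = E(K, T) = 0b00101101; 0b00110100 ⊕ 0b00101101 = 0b00011001.

C[2] = 0b00011001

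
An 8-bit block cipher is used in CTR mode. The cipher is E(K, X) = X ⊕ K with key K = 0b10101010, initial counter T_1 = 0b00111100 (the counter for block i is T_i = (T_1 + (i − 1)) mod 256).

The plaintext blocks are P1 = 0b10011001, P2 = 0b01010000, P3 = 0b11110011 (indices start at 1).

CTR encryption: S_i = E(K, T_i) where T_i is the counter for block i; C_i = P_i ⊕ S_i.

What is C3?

C1: T = 0b00111100, S = E(K, T) = 0b10010110; 0b10011001 ⊕ 0b10010110 = 0b00001111.
C2: T = 0b00111101, S = E(K, T) = 0b10010111; 0b01010000 ⊕ 0b10010111 = 0b11000111.
C3: T = 0b00111110, S = E(K, T) = 0b10010100; 0b11110011 ⊕ 0b10010100 = 0b01100111.

C3 = 0b01100111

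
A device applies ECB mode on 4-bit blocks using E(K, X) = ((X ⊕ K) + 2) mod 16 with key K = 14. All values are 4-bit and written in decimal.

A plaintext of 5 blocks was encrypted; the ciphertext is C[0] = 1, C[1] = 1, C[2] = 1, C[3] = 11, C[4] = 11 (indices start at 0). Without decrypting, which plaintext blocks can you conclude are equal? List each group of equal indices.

P[0] = P[1] = P[2]; P[3] = P[4]

ECB encrypts each block independently with the same key, so equal ciphertext blocks imply equal plaintext blocks.
C[0] = C[1] = C[2] = 1, so P[0] = P[1] = P[2].
C[3] = C[4] = 11, so P[3] = P[4].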